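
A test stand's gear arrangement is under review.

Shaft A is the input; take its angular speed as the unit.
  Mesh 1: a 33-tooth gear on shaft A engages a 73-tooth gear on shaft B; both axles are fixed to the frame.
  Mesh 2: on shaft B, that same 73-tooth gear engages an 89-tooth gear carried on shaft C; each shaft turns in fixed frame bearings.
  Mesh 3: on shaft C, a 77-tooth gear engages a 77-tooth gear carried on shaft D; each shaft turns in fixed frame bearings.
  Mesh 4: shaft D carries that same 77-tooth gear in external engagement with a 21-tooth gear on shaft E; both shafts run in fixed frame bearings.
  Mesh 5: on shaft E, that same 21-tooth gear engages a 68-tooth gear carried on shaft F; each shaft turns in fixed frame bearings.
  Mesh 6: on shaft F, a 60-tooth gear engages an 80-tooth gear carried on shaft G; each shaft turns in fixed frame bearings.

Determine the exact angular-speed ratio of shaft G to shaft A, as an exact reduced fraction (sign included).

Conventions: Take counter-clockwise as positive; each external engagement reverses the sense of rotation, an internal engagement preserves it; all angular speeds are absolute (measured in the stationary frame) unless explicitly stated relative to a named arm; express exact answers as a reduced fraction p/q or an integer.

7623/24208

class = fixed-axis compound train [6 meshes; 6 ratios multiply, 6 sense flips]
mesh 1 [33T→73T]: running ratio 33/73, sense −
mesh 2 [73T→89T]: running ratio 33/89, sense +
mesh 3 [77T→77T]: running ratio 33/89, sense −
mesh 4 [77T→21T]: running ratio 121/89, sense +
mesh 5 [21T→68T]: running ratio 2541/6052, sense −
mesh 6 [60T→80T]: running ratio 7623/24208, sense +
ω_out/ω_in = 7623/24208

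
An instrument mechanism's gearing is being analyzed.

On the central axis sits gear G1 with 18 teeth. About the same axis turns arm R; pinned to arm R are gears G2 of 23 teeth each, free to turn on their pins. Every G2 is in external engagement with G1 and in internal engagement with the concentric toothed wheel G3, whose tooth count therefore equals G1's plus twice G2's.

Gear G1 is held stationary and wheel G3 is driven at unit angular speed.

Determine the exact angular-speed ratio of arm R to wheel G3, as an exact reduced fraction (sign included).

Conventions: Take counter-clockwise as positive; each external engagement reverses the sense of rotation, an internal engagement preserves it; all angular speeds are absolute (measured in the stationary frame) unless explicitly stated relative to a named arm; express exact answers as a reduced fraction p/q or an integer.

32/41

topology: planetary set — G1 18T / G2 23T / G3 64T, arm = carrier (Willis)
ring teeth: 18 + 2·23 = 64
18(ω_sun−ω_arm) = −64(ω_ring−ω_arm),  ω_sun = 0, ω_ring = 1
18(0−ω_arm) = −64(1−ω_arm)  ⇒  82·ω_arm = 64  ⇒  ω_arm = 32/41
ω_out/ω_in = 32/41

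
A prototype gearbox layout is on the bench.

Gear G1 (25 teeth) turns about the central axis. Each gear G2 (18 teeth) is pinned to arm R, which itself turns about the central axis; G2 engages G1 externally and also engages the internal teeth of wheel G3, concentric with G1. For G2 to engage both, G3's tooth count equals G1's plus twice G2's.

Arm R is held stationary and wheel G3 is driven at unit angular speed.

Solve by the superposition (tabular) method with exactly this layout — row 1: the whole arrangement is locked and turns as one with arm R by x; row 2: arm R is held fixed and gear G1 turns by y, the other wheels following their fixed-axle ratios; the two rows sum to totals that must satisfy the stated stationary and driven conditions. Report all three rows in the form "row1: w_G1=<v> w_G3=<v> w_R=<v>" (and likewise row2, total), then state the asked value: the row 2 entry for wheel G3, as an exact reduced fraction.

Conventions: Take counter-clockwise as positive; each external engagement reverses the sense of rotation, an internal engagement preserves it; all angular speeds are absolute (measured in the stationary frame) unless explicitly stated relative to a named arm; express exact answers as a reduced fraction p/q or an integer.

planetary set (25T centre, 18T on arm, 61T internal) — Willis relation
row 1 (train locked, turned with arm): all members turn x
row 2: sun turns y, ring = −(25/61)·y, arm 0
boundary: total ω_arm = x = 0 and total ω_ring = x − (25/61)·y = 1  ⇒  y = -61/25, x = 0
row 2 ring = −(25/61)·(-61/25) = 1
totals (row 1 + row 2): sun 0 + (-61/25) = -61/25, ring 0 + 1 = 1, arm 0 + 0 = 0
asked cell (row2, ring) = 1

row1: w_G1=0 w_G3=0 w_R=0
row2: w_G1=-61/25 w_G3=1 w_R=0
total: w_G1=-61/25 w_G3=1 w_R=0
asked value: 1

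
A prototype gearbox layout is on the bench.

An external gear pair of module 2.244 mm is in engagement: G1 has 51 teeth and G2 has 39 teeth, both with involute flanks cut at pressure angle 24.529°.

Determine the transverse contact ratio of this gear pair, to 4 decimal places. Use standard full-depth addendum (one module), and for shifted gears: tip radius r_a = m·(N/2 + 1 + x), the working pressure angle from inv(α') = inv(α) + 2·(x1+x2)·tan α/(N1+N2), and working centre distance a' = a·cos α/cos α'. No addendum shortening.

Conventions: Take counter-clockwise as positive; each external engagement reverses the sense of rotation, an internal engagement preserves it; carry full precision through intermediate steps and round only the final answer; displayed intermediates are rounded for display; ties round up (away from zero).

1.5396

topology: single-mesh involute geometry — m = 2.244, 51T/39T pair
base radii: r_b1 = 52.057787, r_b2 = 39.808896
tip radii: r_a1 = 59.466000, r_a2 = 46.002000
no profile shift: α' = α, a' = a
action lengths: √(r_a1²−r_b1²) = 28.743556, √(r_a2²−r_b2²) = 23.052892
base pitch p_b = π·m·cos α = 6.413504
CR = (28.743556 + 23.052892 − 100.980000·sin 24.52900°)/6.413504 = 1.539598
contact ratio ≈ 1.5396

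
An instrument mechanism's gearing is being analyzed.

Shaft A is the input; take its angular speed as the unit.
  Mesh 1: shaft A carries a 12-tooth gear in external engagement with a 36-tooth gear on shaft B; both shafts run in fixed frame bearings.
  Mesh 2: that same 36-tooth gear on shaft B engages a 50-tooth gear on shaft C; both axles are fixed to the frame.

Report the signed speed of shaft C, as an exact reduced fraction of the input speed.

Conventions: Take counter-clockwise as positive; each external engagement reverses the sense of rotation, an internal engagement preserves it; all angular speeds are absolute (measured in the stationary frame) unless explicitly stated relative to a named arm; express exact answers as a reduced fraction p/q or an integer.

6/25

2-mesh fixed-axis compound train (all bearings frame-fixed)
mesh 1 [12T→36T]: |ω|/ω_in = 1×12/36 = 1/3, sense flips to −
mesh 2 [36T→50T]: |ω|/ω_in = (1/3)×36/50 = 6/25, sense flips to +
signed output speed (× input speed) = 6/25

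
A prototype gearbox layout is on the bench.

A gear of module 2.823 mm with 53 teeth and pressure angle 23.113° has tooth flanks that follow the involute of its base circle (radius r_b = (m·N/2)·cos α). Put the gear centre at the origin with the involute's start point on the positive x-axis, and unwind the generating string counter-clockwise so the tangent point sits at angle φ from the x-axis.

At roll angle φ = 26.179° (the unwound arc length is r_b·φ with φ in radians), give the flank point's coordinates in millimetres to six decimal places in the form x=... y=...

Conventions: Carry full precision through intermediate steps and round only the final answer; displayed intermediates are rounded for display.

x=75.616268 y=2.142370

recognized (one wheel, involute flank): single-mesh tooth geometry, m = 2.823, N = 53
pitch radius r_p = m·N/2 = 2.823·53/2 = 74.809500
base radius r_b = r_p·cos α = 74.809500·cos 23.113° = 68.804725
roll angle φ = 26.179° = 0.45690974 rad
x = r_b·(cos φ + φ·sin φ) = 75.616268
y = r_b·(sin φ − φ·cos φ) = 2.142370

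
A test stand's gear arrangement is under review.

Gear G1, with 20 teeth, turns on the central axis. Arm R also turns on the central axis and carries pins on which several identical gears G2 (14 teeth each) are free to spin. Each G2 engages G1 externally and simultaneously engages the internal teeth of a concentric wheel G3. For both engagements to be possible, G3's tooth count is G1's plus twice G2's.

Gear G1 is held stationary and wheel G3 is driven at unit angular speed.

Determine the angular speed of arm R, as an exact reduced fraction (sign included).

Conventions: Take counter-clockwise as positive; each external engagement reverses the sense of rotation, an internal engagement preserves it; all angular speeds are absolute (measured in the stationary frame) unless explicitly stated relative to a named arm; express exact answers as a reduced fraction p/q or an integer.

topology: planetary set — G1 20T / G2 14T / G3 48T, arm = carrier (Willis)
ring teeth: 20 + 2·14 = 48
20(ω_sun−ω_arm) = −48(ω_ring−ω_arm),  ω_sun = 0, ω_ring = 1
20(0−ω_arm) = −48(1−ω_arm)  ⇒  68·ω_arm = 48  ⇒  ω_arm = 12/17
exact speed ratio = 12/17

12/17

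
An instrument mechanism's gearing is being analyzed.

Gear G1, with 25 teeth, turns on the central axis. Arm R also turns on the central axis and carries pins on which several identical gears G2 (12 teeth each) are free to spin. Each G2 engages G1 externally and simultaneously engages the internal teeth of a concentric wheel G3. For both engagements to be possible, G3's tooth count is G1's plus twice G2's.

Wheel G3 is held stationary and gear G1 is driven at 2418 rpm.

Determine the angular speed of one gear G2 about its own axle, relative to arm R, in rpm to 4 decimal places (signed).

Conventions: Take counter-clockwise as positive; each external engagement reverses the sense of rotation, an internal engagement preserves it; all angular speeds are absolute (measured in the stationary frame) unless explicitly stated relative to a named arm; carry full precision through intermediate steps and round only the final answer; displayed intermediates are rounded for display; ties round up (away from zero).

-3335.6419 rpm

topology: planetary set — G1 25T / G2 12T / G3 49T, arm = carrier (Willis)
normalise by the input: solve with ω_sun = 1, then scale by 2418 rpm
ring teeth: 25 + 2·12 = 49
25(ω_sun−ω_arm) = −49(ω_ring−ω_arm),  ω_ring = 0, ω_sun = 1
25(1−ω_arm) = −49(0−ω_arm)  ⇒  74·ω_arm = 25  ⇒  ω_arm = 25/74
sun–planet mesh: 25·(1−25/74) = −12·(ω_p−ω_arm)  ⇒  ω_p−ω_arm = -1225/888
scale: ω_p−ω_arm = -1225/888 × 2418 rpm = -3335.6419 rpm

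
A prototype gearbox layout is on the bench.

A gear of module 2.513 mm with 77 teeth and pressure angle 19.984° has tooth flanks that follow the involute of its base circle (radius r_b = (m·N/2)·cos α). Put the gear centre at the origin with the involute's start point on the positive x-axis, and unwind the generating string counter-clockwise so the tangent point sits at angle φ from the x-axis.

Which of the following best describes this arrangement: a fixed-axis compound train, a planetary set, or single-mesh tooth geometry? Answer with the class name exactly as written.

topology: single-mesh involute geometry — m = 2.513, N = 77
classification: single-mesh tooth geometry

single-mesh tooth geometry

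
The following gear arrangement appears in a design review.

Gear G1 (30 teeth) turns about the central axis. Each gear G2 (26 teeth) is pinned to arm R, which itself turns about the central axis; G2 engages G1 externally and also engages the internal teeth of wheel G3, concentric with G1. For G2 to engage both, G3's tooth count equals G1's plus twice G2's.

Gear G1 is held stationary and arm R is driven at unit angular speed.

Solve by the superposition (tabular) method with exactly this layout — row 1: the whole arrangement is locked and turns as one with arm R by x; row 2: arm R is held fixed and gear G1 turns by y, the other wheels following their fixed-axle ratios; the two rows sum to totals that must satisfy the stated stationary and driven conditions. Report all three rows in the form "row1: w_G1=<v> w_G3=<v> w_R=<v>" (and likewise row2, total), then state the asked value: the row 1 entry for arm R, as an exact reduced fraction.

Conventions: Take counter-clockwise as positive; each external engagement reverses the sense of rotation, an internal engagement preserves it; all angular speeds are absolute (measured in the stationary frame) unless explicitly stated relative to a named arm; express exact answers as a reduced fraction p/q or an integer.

row1: w_G1=1 w_G3=1 w_R=1
row2: w_G1=-1 w_G3=15/41 w_R=0
total: w_G1=0 w_G3=56/41 w_R=1
asked value: 1

recognized (axles ride arm R): planetary set, 30/26/82 teeth
row 1 — lock + rotate with arm: ω_sun = ω_ring = ω_arm = x
row 2 — arm fixed, fixed-axis ratios: sun y, ring −(30/82)·y, arm 0
boundary: total ω_sun = x + y = 0 and total ω_arm = x = 1  ⇒  y = -1, x = 1
row 2 ring = −(30/82)·(-1) = 15/41
totals (row 1 + row 2): sun 1 + (-1) = 0, ring 1 + 15/41 = 56/41, arm 1 + 0 = 1
asked cell (row1, arm) = 1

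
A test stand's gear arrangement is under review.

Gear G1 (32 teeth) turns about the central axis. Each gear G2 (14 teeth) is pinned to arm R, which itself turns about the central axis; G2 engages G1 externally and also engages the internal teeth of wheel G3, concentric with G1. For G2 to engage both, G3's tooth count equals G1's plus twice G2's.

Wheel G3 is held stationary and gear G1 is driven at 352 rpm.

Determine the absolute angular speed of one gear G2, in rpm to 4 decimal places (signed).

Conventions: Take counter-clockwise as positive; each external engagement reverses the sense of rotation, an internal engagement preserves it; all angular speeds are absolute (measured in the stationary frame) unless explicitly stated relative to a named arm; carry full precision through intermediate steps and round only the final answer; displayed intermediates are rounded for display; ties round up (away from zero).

-402.2857 rpm

class = planetary set [G3 = 32+2·14 = 60; Willis about the carrier]
normalise by the input: solve with ω_sun = 1, then scale by 352 rpm
ring teeth: 32 + 2·14 = 60
32(ω_sun−ω_arm) = −60(ω_ring−ω_arm),  ω_ring = 0, ω_sun = 1
32(1−ω_arm) = −60(0−ω_arm)  ⇒  92·ω_arm = 32  ⇒  ω_arm = 8/23
sun–planet mesh: 32·(1−8/23) = −14·(ω_p−ω_arm)  ⇒  ω_p−ω_arm = -240/161
ω_p = 8/23 − 240/161 = -8/7
scale: ω_p = -8/7 × 352 rpm = -402.2857 rpm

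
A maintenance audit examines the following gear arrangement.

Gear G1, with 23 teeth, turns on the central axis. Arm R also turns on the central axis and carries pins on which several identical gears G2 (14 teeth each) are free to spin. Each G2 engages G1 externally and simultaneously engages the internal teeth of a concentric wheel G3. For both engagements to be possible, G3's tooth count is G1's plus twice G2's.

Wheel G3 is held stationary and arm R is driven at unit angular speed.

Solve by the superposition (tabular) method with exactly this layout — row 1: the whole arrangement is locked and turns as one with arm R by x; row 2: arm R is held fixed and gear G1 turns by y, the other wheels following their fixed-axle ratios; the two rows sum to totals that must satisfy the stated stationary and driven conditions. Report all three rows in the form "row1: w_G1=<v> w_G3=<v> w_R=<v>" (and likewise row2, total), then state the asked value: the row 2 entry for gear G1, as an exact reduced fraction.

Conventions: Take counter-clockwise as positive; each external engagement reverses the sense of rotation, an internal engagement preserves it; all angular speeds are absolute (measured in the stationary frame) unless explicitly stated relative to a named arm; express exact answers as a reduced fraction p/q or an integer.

planetary set (23T centre, 14T on arm, 51T internal) — Willis relation
row 1: whole set turns with the arm by x
row 2 — arm fixed, fixed-axis ratios: sun y, ring −(23/51)·y, arm 0
boundary: total ω_ring = x − (23/51)·y = 0 and total ω_arm = x = 1  ⇒  y = 51/23, x = 1
row 2 ring = −(23/51)·51/23 = -1
totals (row 1 + row 2): sun 1 + 51/23 = 74/23, ring 1 + (-1) = 0, arm 1 + 0 = 1
asked cell (row2, sun) = 51/23

row1: w_G1=1 w_G3=1 w_R=1
row2: w_G1=51/23 w_G3=-1 w_R=0
total: w_G1=74/23 w_G3=0 w_R=1
asked value: 51/23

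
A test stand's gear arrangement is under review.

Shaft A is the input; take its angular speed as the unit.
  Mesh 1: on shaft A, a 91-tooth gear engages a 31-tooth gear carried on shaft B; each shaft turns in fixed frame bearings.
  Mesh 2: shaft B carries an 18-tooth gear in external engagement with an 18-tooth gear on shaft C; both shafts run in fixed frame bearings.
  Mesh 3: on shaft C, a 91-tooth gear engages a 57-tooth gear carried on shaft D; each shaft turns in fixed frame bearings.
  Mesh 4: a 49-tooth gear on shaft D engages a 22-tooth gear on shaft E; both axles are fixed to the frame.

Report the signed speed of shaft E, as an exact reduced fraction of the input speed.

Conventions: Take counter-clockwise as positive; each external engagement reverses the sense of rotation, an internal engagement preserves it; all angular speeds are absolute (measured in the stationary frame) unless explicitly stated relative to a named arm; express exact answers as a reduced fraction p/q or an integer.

405769/38874

4-mesh fixed-axis compound train (all bearings frame-fixed)
mesh 1 [91T→31T]: |ω|/ω_in = 1×91/31 = 91/31, sense flips to −
mesh 2 [18T→18T]: |ω|/ω_in = (91/31)×18/18 = 91/31, sense flips to +
mesh 3 [91T→57T]: |ω|/ω_in = (91/31)×91/57 = 8281/1767, sense flips to −
mesh 4 [49T→22T]: |ω|/ω_in = (8281/1767)×49/22 = 405769/38874, sense flips to +
signed output speed (× input speed) = 405769/38874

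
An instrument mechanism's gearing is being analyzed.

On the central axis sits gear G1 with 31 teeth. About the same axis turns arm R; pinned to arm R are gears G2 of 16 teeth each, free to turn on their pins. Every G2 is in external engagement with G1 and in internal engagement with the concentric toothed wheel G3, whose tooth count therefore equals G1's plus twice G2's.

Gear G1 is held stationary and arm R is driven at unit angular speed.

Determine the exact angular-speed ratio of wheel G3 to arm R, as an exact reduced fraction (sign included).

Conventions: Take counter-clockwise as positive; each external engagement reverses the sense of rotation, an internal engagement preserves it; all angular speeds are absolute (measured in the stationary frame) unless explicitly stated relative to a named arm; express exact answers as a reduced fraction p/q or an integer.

topology: planetary set — G1 31T / G2 16T / G3 63T, arm = carrier (Willis)
ring teeth: 31 + 2·16 = 63
31(ω_sun−ω_arm) = −63(ω_ring−ω_arm),  ω_sun = 0, ω_arm = 1
ω_ring = 1 − (31/63)(0−1) = 94/63
ω_out/ω_in = 94/63

94/63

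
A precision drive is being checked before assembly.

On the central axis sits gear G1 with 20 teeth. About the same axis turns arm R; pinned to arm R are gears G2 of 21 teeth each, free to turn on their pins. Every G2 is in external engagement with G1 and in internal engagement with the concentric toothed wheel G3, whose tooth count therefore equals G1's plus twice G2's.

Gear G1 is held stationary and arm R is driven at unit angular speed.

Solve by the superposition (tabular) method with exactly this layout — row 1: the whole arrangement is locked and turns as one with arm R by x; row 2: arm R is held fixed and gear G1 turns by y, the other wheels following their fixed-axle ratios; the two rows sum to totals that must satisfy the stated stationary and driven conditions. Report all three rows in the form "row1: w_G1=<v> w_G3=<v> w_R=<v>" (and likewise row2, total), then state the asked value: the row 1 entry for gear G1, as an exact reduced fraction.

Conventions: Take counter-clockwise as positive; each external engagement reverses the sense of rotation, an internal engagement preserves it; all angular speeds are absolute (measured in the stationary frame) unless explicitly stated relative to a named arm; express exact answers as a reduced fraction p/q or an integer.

row1: w_G1=1 w_G3=1 w_R=1
row2: w_G1=-1 w_G3=10/31 w_R=0
total: w_G1=0 w_G3=41/31 w_R=1
asked value: 1

planetary set (20T centre, 21T on arm, 62T internal) — Willis relation
superposition row 1 [locked train]: every member turns x
row 2: sun turns y, ring = −(20/62)·y, arm 0
boundary: total ω_sun = x + y = 0 and total ω_arm = x = 1  ⇒  y = -1, x = 1
row 2 ring = −(20/62)·(-1) = 10/31
totals (row 1 + row 2): sun 1 + (-1) = 0, ring 1 + 10/31 = 41/31, arm 1 + 0 = 1
asked cell (row1, sun) = 1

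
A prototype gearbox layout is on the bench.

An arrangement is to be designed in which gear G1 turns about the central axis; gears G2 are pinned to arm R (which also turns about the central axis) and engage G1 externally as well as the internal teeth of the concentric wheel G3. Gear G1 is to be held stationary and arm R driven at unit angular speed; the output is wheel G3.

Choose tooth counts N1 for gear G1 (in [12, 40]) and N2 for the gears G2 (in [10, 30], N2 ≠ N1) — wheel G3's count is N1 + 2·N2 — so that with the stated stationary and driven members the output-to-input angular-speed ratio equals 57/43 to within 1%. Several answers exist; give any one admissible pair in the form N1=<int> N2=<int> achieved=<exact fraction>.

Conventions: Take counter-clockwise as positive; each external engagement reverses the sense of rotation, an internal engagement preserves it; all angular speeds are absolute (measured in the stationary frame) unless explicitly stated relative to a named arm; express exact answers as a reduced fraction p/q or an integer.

N1=28 N2=29 achieved=57/43

design class (target 57/43): planetary set
Willis with ω_sun = 0: ω_ring/ω_arm = (N1+N3)/N3; set equal to 57/43  ⇒  N3/N1 = 1/(57/43 − 1) = 43/14
N3 = N1 + 2·N2  ⇒  N2/N1 = (N3/N1 − 1)/2 = (43/14 − 1)/2 = 29/28
smallest multiple with N1 ≥ 12 and N2 ≥ 10: k = 1  ⇒  N1 = 1·28 = 28, N2 = 1·29 = 29 (N1 ≤ 40, N2 ≤ 30, N2 ≠ N1 ✓), N3 = 28 + 2·29 = 86
check: (N1+N3)/N3 with N1 = 28, N3 = 86 gives 57/43; |achieved − target| = 0 ≤ 57/4300 ✓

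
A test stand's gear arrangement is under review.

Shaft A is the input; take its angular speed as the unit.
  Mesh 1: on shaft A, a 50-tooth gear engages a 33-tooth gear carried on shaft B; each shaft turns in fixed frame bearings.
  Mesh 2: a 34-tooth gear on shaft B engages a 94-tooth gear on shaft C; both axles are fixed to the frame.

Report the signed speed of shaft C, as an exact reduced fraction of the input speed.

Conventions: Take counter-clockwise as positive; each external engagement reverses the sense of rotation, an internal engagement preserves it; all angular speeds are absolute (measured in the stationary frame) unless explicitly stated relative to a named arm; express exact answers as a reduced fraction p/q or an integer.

2-mesh fixed-axis compound train (all bearings frame-fixed)
mesh 1 [50T→33T]: |ω|/ω_in = 1×50/33 = 50/33, sense flips to −
mesh 2 [34T→94T]: |ω|/ω_in = (50/33)×34/94 = 850/1551, sense flips to +
signed output speed (× input speed) = 850/1551

850/1551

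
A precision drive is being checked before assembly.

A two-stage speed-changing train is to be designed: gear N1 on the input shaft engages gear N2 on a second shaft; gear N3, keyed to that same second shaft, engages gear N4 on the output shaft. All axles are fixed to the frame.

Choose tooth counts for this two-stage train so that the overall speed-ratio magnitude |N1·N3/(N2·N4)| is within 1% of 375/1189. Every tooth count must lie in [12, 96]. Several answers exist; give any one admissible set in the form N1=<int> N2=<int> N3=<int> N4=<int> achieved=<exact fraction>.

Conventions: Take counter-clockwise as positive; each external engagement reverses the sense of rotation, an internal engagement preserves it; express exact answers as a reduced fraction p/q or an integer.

N1=15 N2=29 N3=25 N4=41 achieved=375/1189

topology: fixed-axis compound train — 2 stages, target 375/1189
target = 375/1189 in lowest terms: an exact hit needs N1·N3 = k·375 and N2·N4 = k·1189 for one integer k, every count in [12, 96]; additionally prefer no 1:1 stage (N1 ≠ N2, N3 ≠ N4)
k = 1: N1·N3 = 375 = 15·25, N2·N4 = 1189 = 29·41
achieved = 15·25/(29·41) = 375/1189; |achieved − target| = 0 ≤ 15/4756 ✓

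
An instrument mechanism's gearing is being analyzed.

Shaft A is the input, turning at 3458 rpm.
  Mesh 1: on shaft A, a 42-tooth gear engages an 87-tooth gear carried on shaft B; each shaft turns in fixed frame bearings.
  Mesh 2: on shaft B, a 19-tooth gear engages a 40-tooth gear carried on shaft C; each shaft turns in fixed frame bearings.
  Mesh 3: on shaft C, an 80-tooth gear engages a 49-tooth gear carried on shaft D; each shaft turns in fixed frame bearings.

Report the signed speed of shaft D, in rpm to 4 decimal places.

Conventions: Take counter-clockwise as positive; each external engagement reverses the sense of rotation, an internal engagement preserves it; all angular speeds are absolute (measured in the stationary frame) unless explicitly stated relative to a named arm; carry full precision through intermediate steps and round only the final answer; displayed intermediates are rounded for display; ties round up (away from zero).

-1294.6207 rpm

3-mesh fixed-axis compound train (all bearings frame-fixed)
mesh 1 [42T→87T]: ω = 3458.0000×42/87 = 1669.3793 rpm, sense flips to −
mesh 2 [19T→40T]: ω = 1669.3793×19/40 = 792.9552 rpm, sense flips to +
mesh 3 [80T→49T]: ω = 792.9552×80/49 = 1294.6207 rpm, sense flips to −
signed output speed = -1294.6207 rpm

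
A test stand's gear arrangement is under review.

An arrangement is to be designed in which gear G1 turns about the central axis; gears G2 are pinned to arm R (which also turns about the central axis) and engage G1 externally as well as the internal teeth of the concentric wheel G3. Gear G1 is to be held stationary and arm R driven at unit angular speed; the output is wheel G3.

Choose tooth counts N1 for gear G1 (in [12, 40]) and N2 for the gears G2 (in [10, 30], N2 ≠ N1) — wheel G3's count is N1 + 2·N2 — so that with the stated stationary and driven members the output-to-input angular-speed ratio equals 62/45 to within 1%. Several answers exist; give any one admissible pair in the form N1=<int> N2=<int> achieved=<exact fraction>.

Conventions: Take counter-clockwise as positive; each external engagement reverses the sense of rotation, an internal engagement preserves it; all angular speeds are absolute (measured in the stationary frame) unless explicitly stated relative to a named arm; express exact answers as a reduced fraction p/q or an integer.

N1=17 N2=14 achieved=62/45

planetary set to be sized for 62/45 (Willis relation)
Willis with ω_sun = 0: ω_ring/ω_arm = (N1+N3)/N3; set equal to 62/45  ⇒  N3/N1 = 1/(62/45 − 1) = 45/17
N3 = N1 + 2·N2  ⇒  N2/N1 = (N3/N1 − 1)/2 = (45/17 − 1)/2 = 14/17
smallest multiple with N1 ≥ 12 and N2 ≥ 10: k = 1  ⇒  N1 = 1·17 = 17, N2 = 1·14 = 14 (N1 ≤ 40, N2 ≤ 30, N2 ≠ N1 ✓), N3 = 17 + 2·14 = 45
check: (N1+N3)/N3 with N1 = 17, N3 = 45 gives 62/45; |achieved − target| = 0 ≤ 31/2250 ✓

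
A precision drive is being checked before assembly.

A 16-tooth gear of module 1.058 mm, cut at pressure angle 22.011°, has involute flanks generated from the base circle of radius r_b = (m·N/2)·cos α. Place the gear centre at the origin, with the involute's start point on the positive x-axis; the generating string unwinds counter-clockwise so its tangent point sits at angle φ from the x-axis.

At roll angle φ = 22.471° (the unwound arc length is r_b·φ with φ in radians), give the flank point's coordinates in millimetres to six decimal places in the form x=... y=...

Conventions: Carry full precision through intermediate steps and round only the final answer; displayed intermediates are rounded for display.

recognized (one wheel, involute flank): single-mesh tooth geometry, m = 1.058, N = 16
pitch radius r_p = m·N/2 = 1.058·16/2 = 8.464000
base radius r_b = r_p·cos α = 8.464000·cos 22.011° = 7.847075
roll angle φ = 22.471° = 0.39219294 rad
x = r_b·(cos φ + φ·sin φ) = 8.427566
y = r_b·(sin φ − φ·cos φ) = 0.155379

x=8.427566 y=0.155379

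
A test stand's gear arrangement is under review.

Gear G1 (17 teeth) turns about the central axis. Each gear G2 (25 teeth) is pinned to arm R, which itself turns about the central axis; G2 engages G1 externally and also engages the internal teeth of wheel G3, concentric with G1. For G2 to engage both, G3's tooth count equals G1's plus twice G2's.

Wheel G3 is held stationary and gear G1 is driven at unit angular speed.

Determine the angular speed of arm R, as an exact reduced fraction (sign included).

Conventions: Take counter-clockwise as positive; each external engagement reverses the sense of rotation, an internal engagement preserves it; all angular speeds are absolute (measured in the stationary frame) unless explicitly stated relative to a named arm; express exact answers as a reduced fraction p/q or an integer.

planetary set (17T centre, 25T on arm, 67T internal) — Willis relation
ring teeth: 17 + 2·25 = 67
17(ω_sun−ω_arm) = −67(ω_ring−ω_arm),  ω_ring = 0, ω_sun = 1
17(1−ω_arm) = −67(0−ω_arm)  ⇒  84·ω_arm = 17  ⇒  ω_arm = 17/84
exact speed ratio = 17/84

17/84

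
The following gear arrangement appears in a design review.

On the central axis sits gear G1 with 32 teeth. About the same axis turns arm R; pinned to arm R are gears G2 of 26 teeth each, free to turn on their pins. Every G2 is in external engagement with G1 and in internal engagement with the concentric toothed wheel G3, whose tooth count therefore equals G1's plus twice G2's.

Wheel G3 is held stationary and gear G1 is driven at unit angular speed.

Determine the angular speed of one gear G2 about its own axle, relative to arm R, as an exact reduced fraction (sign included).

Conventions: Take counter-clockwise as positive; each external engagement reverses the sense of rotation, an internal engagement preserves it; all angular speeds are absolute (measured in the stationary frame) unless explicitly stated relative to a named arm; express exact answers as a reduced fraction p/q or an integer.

-336/377

recognized (axles ride arm R): planetary set, 32/26/84 teeth
ring teeth: 32 + 2·26 = 84
32(ω_sun−ω_arm) = −84(ω_ring−ω_arm),  ω_ring = 0, ω_sun = 1
32(1−ω_arm) = −84(0−ω_arm)  ⇒  116·ω_arm = 32  ⇒  ω_arm = 8/29
sun–planet mesh: 32·(1−8/29) = −26·(ω_p−ω_arm)  ⇒  ω_p−ω_arm = -336/377
exact speed ratio = -336/377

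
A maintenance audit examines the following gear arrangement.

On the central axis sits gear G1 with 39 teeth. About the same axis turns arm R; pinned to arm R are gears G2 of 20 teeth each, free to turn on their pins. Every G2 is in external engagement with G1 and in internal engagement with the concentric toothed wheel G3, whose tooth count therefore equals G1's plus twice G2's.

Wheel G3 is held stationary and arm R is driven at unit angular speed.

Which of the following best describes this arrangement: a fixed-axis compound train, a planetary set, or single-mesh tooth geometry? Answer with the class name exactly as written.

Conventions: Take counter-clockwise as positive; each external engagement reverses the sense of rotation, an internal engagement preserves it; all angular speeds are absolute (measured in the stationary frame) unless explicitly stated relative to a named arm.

planetary set (39T centre, 20T on arm, 79T internal) — Willis relation
classification: planetary set

planetary set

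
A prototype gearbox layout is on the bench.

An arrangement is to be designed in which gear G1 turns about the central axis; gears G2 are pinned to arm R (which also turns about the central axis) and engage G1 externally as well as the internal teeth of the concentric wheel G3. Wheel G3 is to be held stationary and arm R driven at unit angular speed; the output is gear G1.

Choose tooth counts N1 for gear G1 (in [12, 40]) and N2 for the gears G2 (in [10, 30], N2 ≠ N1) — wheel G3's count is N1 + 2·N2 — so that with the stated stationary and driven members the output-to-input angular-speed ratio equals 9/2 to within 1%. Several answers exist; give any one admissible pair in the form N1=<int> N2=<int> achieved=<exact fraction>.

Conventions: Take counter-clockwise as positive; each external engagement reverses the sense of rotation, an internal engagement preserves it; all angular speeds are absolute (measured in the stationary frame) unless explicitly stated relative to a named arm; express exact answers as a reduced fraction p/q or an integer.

N1=12 N2=15 achieved=9/2

class = planetary set [ratio 9/2 wanted; Willis about the carrier]
Willis with ω_ring = 0: ω_sun/ω_arm = (N1+N3)/N1; set equal to 9/2  ⇒  N3/N1 = 9/2 − 1 = 7/2
N3 = N1 + 2·N2  ⇒  N2/N1 = (N3/N1 − 1)/2 = (7/2 − 1)/2 = 5/4
smallest multiple with N1 ≥ 12 and N2 ≥ 10: k = 3  ⇒  N1 = 3·4 = 12, N2 = 3·5 = 15 (N1 ≤ 40, N2 ≤ 30, N2 ≠ N1 ✓), N3 = 12 + 2·15 = 42
check: (N1+N3)/N1 with N1 = 12, N3 = 42 gives 9/2; |achieved − target| = 0 ≤ 9/200 ✓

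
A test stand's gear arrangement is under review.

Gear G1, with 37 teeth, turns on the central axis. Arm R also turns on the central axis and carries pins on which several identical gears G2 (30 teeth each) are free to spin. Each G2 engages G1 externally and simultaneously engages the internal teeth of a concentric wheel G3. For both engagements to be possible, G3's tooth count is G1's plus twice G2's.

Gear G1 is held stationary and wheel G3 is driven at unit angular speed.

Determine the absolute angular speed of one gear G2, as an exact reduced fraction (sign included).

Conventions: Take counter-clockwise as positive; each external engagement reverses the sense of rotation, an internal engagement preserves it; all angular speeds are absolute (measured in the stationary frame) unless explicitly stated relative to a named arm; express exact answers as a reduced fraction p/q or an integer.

planetary set (37T centre, 30T on arm, 97T internal) — Willis relation
ring teeth: 37 + 2·30 = 97
37(ω_sun−ω_arm) = −97(ω_ring−ω_arm),  ω_sun = 0, ω_ring = 1
37(0−ω_arm) = −97(1−ω_arm)  ⇒  134·ω_arm = 97  ⇒  ω_arm = 97/134
sun–planet mesh: 37·(0−97/134) = −30·(ω_p−ω_arm)  ⇒  ω_p−ω_arm = 3589/4020
ω_p = 97/134 + 3589/4020 = 97/60
exact speed ratio = 97/60

97/60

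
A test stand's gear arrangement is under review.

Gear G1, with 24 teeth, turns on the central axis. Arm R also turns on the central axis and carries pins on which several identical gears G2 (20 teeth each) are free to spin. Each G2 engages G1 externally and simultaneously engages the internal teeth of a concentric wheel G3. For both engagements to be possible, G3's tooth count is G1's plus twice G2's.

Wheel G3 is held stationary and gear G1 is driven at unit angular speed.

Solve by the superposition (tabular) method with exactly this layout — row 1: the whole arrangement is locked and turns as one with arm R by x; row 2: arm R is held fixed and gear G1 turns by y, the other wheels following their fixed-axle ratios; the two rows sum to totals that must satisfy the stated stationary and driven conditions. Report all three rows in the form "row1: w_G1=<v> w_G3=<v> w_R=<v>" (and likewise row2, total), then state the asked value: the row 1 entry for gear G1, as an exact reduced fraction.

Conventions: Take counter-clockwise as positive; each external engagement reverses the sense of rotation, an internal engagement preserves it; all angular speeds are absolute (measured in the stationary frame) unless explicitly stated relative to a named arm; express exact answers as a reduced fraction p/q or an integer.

row1: w_G1=3/11 w_G3=3/11 w_R=3/11
row2: w_G1=8/11 w_G3=-3/11 w_R=0
total: w_G1=1 w_G3=0 w_R=3/11
asked value: 3/11

class = planetary set [G3 = 24+2·20 = 64; Willis about the carrier]
row 1 — lock + rotate with arm: ω_sun = ω_ring = ω_arm = x
superposition row 2 [arm held]: sun y, ring −(24/64)·y, arm 0
boundary: total ω_ring = x − (24/64)·y = 0 and total ω_sun = x + y = 1  ⇒  y = 8/11, x = 3/11
row 2 ring = −(24/64)·8/11 = -3/11
totals (row 1 + row 2): sun 3/11 + 8/11 = 1, ring 3/11 + (-3/11) = 0, arm 3/11 + 0 = 3/11
asked cell (row1, sun) = 3/11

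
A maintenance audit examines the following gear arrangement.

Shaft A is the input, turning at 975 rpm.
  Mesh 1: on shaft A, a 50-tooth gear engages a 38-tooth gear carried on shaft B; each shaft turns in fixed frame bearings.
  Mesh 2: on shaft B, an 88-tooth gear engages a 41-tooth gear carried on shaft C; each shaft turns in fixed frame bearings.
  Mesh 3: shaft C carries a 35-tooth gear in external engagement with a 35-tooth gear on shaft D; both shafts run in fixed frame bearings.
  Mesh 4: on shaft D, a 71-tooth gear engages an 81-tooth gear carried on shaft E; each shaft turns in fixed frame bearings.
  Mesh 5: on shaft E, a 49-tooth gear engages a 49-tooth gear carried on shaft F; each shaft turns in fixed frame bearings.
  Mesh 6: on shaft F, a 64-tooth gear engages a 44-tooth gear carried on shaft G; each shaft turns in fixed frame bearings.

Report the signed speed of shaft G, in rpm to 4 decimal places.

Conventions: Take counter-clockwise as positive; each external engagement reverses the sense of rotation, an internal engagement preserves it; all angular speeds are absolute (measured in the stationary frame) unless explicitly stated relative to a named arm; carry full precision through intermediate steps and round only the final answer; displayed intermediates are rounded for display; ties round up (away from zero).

+3510.6737 rpm

6-mesh fixed-axis compound train (all bearings frame-fixed)
mesh 1 [50T→38T]: ω = 975.0000×50/38 = 1282.8947 rpm, sense flips to −
mesh 2 [88T→41T]: ω = 1282.8947×88/41 = 2753.5302 rpm, sense flips to +
mesh 3 [35T→35T]: ω = 2753.5302×35/35 = 2753.5302 rpm, sense flips to −
mesh 4 [71T→81T]: ω = 2753.5302×71/81 = 2413.5882 rpm, sense flips to +
mesh 5 [49T→49T]: ω = 2413.5882×49/49 = 2413.5882 rpm, sense flips to −
mesh 6 [64T→44T]: ω = 2413.5882×64/44 = 3510.6737 rpm, sense flips to +
signed output speed = +3510.6737 rpm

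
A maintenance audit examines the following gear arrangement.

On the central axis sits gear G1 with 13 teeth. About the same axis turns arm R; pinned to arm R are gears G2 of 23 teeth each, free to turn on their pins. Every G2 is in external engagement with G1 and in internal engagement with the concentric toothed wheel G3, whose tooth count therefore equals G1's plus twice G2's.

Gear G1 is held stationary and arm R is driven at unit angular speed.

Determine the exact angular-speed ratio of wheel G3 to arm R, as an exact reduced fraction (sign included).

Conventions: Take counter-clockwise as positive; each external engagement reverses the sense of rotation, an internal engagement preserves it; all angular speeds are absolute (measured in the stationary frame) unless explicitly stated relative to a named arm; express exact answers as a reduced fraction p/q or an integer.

72/59

class = planetary set [G3 = 13+2·23 = 59; Willis about the carrier]
ring teeth: 13 + 2·23 = 59
13(ω_sun−ω_arm) = −59(ω_ring−ω_arm),  ω_sun = 0, ω_arm = 1
ω_ring = 1 − (13/59)(0−1) = 72/59
ω_out/ω_in = 72/59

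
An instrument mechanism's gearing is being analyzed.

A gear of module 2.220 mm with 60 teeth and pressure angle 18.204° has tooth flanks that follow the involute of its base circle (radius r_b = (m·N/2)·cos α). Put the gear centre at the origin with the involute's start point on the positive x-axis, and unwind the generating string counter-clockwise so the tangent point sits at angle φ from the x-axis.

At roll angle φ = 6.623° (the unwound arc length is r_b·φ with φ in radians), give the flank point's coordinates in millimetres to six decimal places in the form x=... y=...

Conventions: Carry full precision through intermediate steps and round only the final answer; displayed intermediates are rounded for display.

recognized (one wheel, involute flank): single-mesh tooth geometry, m = 2.220, N = 60
pitch radius r_p = m·N/2 = 2.220·60/2 = 66.600000
base radius r_b = r_p·cos α = 66.600000·cos 18.204° = 63.266686
roll angle φ = 6.623° = 0.11559316 rad
x = r_b·(cos φ + φ·sin φ) = 63.687953
y = r_b·(sin φ − φ·cos φ) = 0.032529

x=63.687953 y=0.032529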